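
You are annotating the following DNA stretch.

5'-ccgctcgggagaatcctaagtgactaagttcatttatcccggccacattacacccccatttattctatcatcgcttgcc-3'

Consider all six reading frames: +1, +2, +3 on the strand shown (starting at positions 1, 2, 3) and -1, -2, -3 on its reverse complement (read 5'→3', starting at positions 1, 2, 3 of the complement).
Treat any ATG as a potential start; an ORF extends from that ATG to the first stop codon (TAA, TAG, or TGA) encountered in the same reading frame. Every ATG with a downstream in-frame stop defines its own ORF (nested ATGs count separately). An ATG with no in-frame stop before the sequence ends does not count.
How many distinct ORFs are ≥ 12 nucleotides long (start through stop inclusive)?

Reverse complement (5'→3'): GGCAAGCGATGATAGAATAAATGGGGGTGTAATGTGGCCGGGATAAATGAACTTAGTCACTTAGGATTCTCCCGAGCGG
Frame +1: CCG CTC GGG AGA ATC CTA AGT GAC TAA GTT CAT TTA TCC CGG CCA CAT TAC ACC CCC ATT TAT TCT ATC ATC GCT TGC — no ATG→stop ORF.
Frame +2: CGC TCG GGA GAA TCC TAA GTG ACT AAG TTC ATT TAT CCC GGC CAC ATT ACA CCC CCA TTT ATT CTA TCA TCG CTT GCC — no ATG→stop ORF.
Frame +3: GCT CGG GAG AAT CCT AAG TGA CTA AGT TCA TTT ATC CCG GCC ACA TTA CAC CCC CAT TTA TTC TAT CAT CGC TTG — no ATG→stop ORF.
Frame -1: GGC AAG CGA TGA TAG AAT AAA TGG GGG TGT AAT GTG GCC GGG ATA AAT GAA CTT AGT CAC TTA GGA TTC TCC CGA GCG — no ATG→stop ORF.
Frame -2: GCA AGC GAT GAT AGA ATA AAT GGG GGT GTA ATG TGG CCG GGA TAA ATG AAC TTA GTC ACT TAG GAT TCT CCC GAG CGG — ATG at 32, stop TAA at 44 → 15 nt; ATG at 47, stop TAG at 62 → 18 nt.
Frame -3: CAA GCG ATG ATA GAA TAA ATG GGG GTG TAA TGT GGC CGG GAT AAA TGA ACT TAG TCA CTT AGG ATT CTC CCG AGC — ATG at 9, stop TAA at 18 → 12 nt; ATG at 21, stop TAA at 30 → 12 nt.
ORFs ≥ 12 nucleotides: frame -2 32–46 (15 nucleotides), frame -2 47–64 (18 nucleotides), frame -3 9–20 (12 nucleotides), frame -3 21–32 (12 nucleotides). Count = 4.

4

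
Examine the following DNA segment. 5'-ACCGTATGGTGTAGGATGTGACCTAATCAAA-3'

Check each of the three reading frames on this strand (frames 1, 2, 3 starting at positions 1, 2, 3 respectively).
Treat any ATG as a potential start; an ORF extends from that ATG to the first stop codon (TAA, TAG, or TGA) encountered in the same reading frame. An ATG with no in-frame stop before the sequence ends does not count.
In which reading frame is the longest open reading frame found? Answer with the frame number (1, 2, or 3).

Frame 1: ACC GTA TGG TGT AGG ATG TGA CCT AAT CAA — ATG at 16, stop TGA at 19 → 6 nt.
Frame 2: CCG TAT GGT GTA GGA TGT GAC CTA ATC AAA — no ATG→stop ORF.
Frame 3: CGT ATG GTG TAG GAT GTG ACC TAA TCA — ATG at 6, stop TAG at 12 → 9 nt.
Longest ORF is 9 nt in frame 3 (positions 6–14).

3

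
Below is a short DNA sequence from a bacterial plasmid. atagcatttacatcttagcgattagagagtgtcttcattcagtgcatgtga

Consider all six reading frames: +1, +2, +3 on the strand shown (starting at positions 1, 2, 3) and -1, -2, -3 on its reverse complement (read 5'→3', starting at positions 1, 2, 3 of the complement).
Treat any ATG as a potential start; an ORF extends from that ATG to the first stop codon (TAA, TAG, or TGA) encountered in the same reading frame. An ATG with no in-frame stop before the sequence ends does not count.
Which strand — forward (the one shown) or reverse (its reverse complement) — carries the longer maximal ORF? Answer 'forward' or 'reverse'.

Reverse complement (5'→3'): TCACATGCACTGAATGAAGACACTCTCTAATCGCTAAGATGTAAATGCTAT
Frame +1: ATA GCA TTT ACA TCT TAG CGA TTA GAG AGT GTC TTC ATT CAG TGC ATG TGA — ATG at 46, stop TGA at 49 → 6 nt.
Frame +2: TAG CAT TTA CAT CTT AGC GAT TAG AGA GTG TCT TCA TTC AGT GCA TGT — no ATG→stop ORF.
Frame +3: AGC ATT TAC ATC TTA GCG ATT AGA GAG TGT CTT CAT TCA GTG CAT GTG — no ATG→stop ORF.
Frame -1: TCA CAT GCA CTG AAT GAA GAC ACT CTC TAA TCG CTA AGA TGT AAA TGC TAT — no ATG→stop ORF.
Frame -2: CAC ATG CAC TGA ATG AAG ACA CTC TCT AAT CGC TAA GAT GTA AAT GCT — ATG at 5, stop TGA at 11 → 9 nt; ATG at 14, stop TAA at 35 → 24 nt.
Frame -3: ACA TGC ACT GAA TGA AGA CAC TCT CTA ATC GCT AAG ATG TAA ATG CTA — ATG at 39, stop TAA at 42 → 6 nt.
Forward-strand max 6 nt; reverse-strand max 24 nt. The reverse strand has the longer ORF.

reverse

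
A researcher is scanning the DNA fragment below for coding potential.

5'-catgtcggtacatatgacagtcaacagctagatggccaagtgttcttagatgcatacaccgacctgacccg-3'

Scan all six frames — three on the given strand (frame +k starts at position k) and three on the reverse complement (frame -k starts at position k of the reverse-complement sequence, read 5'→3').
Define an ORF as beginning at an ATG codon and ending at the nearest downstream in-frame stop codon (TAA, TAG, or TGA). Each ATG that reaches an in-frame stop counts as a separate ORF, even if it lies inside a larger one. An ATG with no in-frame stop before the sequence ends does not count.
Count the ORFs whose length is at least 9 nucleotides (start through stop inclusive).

4

Reverse complement (5'→3'): CGGGTCAGGTCGGTGTATGCATCTAAGAACACTTGGCCATCTAGCTGTTGACTGTCATATGTACCGACATG
Frame +1: CAT GTC GGT ACA TAT GAC AGT CAA CAG CTA GAT GGC CAA GTG TTC TTA GAT GCA TAC ACC GAC CTG ACC — no ATG→stop ORF.
Frame +2: ATG TCG GTA CAT ATG ACA GTC AAC AGC TAG ATG GCC AAG TGT TCT TAG ATG CAT ACA CCG ACC TGA CCC — ATG at 2, stop TAG at 29 → 30 nt; ATG at 14, stop TAG at 29 → 18 nt; ATG at 32, stop TAG at 47 → 18 nt; ATG at 50, stop TGA at 65 → 18 nt.
Frame +3: TGT CGG TAC ATA TGA CAG TCA ACA GCT AGA TGG CCA AGT GTT CTT AGA TGC ATA CAC CGA CCT GAC CCG — no ATG→stop ORF.
Frame -1: CGG GTC AGG TCG GTG TAT GCA TCT AAG AAC ACT TGG CCA TCT AGC TGT TGA CTG TCA TAT GTA CCG ACA — no ATG→stop ORF.
Frame -2: GGG TCA GGT CGG TGT ATG CAT CTA AGA ACA CTT GGC CAT CTA GCT GTT GAC TGT CAT ATG TAC CGA CAT — no ATG→stop ORF.
Frame -3: GGT CAG GTC GGT GTA TGC ATC TAA GAA CAC TTG GCC ATC TAG CTG TTG ACT GTC ATA TGT ACC GAC ATG — no ATG→stop ORF.
ORFs ≥ 9 nucleotides: frame +2 2–31 (30 nucleotides), frame +2 14–31 (18 nucleotides), frame +2 32–49 (18 nucleotides), frame +2 50–67 (18 nucleotides). Count = 4.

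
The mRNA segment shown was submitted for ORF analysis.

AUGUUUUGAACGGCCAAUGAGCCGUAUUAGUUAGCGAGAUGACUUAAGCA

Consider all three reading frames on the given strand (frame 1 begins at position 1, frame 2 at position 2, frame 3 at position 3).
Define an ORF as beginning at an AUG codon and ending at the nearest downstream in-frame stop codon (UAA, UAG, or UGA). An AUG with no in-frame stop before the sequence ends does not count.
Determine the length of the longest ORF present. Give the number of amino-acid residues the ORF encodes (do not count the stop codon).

Frame 1: AUG UUU UGA ACG GCC AAU GAG CCG UAU UAG UUA GCG AGA UGA CUU AAG — AUG at 1, stop UGA at 7 → 9 nt.
Frame 2: UGU UUU GAA CGG CCA AUG AGC CGU AUU AGU UAG CGA GAU GAC UUA AGC — AUG at 17, stop UAG at 32 → 18 nt.
Frame 3: GUU UUG AAC GGC CAA UGA GCC GUA UUA GUU AGC GAG AUG ACU UAA GCA — AUG at 39, stop UAA at 45 → 9 nt.
Longest: frame 2, positions 17–34, 18 nt = 6 codons = 5 aa. → 5 amino acids.

5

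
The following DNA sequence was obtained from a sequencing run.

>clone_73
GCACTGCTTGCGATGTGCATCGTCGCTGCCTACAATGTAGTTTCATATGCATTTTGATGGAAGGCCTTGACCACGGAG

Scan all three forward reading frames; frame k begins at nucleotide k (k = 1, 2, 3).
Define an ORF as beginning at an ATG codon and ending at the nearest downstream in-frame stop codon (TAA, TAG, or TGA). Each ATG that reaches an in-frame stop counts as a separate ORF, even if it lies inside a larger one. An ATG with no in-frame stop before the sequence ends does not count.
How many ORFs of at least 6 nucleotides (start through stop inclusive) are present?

3

Frame 1: GCA CTG CTT GCG ATG TGC ATC GTC GCT GCC TAC AAT GTA GTT TCA TAT GCA TTT TGA TGG AAG GCC TTG ACC ACG GAG — ATG at 13, stop TGA at 55 → 45 nt.
Frame 2: CAC TGC TTG CGA TGT GCA TCG TCG CTG CCT ACA ATG TAG TTT CAT ATG CAT TTT GAT GGA AGG CCT TGA CCA CGG — ATG at 35, stop TAG at 38 → 6 nt; ATG at 47, stop TGA at 68 → 24 nt.
Frame 3: ACT GCT TGC GAT GTG CAT CGT CGC TGC CTA CAA TGT AGT TTC ATA TGC ATT TTG ATG GAA GGC CTT GAC CAC GGA — no ATG→stop ORF.
ORFs ≥ 6 nucleotides: frame 1 13–57 (45 nucleotides), frame 2 35–40 (6 nucleotides), frame 2 47–70 (24 nucleotides). Count = 3.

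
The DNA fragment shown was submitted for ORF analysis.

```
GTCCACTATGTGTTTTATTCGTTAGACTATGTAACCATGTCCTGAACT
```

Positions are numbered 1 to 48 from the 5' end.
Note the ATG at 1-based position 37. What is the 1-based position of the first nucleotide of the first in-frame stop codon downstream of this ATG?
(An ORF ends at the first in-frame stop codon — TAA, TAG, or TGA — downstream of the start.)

Codons from position 37: ATG (37–39), TCC (40–42), TGA (43–45).
TGA is a stop codon; it begins at position 43.

43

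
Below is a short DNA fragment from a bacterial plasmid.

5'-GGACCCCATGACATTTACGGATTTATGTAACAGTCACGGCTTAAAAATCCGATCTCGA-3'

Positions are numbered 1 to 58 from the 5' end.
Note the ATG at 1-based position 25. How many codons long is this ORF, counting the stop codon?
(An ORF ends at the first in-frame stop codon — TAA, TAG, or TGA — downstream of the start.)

2

Codons from position 25: ATG (25–27), TAA (28–30).
TAA is the first in-frame stop; that's 2 codons including the stop.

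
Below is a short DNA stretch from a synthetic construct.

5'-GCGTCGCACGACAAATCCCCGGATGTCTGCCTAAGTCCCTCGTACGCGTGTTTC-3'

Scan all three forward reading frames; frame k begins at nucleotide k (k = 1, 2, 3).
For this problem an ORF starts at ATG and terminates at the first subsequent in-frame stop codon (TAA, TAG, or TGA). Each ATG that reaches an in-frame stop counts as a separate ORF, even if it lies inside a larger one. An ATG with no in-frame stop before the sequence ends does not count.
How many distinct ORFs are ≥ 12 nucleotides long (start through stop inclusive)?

1

Frame 1: GCG TCG CAC GAC AAA TCC CCG GAT GTC TGC CTA AGT CCC TCG TAC GCG TGT TTC — no ATG→stop ORF.
Frame 2: CGT CGC ACG ACA AAT CCC CGG ATG TCT GCC TAA GTC CCT CGT ACG CGT GTT — ATG at 23, stop TAA at 32 → 12 nt.
Frame 3: GTC GCA CGA CAA ATC CCC GGA TGT CTG CCT AAG TCC CTC GTA CGC GTG TTT — no ATG→stop ORF.
ORFs ≥ 12 nucleotides: frame 2 23–34 (12 nucleotides). Count = 1.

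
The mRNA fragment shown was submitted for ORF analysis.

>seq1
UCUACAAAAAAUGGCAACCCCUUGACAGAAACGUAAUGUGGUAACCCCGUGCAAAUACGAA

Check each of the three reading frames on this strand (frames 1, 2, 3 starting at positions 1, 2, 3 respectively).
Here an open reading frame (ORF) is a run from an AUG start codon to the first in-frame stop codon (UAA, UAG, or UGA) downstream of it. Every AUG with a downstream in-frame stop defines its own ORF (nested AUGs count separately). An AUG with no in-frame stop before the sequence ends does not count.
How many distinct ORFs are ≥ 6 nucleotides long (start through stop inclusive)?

Frame 1: UCU ACA AAA AAU GGC AAC CCC UUG ACA GAA ACG UAA UGU GGU AAC CCC GUG CAA AUA CGA — no AUG→stop ORF.
Frame 2: CUA CAA AAA AUG GCA ACC CCU UGA CAG AAA CGU AAU GUG GUA ACC CCG UGC AAA UAC GAA — AUG at 11, stop UGA at 23 → 15 nt.
Frame 3: UAC AAA AAA UGG CAA CCC CUU GAC AGA AAC GUA AUG UGG UAA CCC CGU GCA AAU ACG — AUG at 36, stop UAA at 42 → 9 nt.
ORFs ≥ 6 nucleotides: frame 2 11–25 (15 nucleotides), frame 3 36–44 (9 nucleotides). Count = 2.

2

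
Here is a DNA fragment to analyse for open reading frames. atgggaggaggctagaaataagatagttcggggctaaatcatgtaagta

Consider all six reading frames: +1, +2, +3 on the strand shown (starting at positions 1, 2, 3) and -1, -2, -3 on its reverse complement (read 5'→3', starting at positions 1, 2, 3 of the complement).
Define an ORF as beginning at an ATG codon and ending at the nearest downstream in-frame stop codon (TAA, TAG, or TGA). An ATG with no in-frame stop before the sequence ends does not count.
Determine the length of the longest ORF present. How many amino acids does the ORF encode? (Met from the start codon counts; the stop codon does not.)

Reverse complement (5'→3'): TACTTACATGATTTAGCCCCGAACTATCTTATTTCTAGCCTCCTCCCAT
Frame +1: ATG GGA GGA GGC TAG AAA TAA GAT AGT TCG GGG CTA AAT CAT GTA AGT — ATG at 1, stop TAG at 13 → 15 nt.
Frame +2: TGG GAG GAG GCT AGA AAT AAG ATA GTT CGG GGC TAA ATC ATG TAA GTA — ATG at 41, stop TAA at 44 → 6 nt.
Frame +3: GGG AGG AGG CTA GAA ATA AGA TAG TTC GGG GCT AAA TCA TGT AAG — no ATG→stop ORF.
Frame -1: TAC TTA CAT GAT TTA GCC CCG AAC TAT CTT ATT TCT AGC CTC CTC CCA — no ATG→stop ORF.
Frame -2: ACT TAC ATG ATT TAG CCC CGA ACT ATC TTA TTT CTA GCC TCC TCC CAT — ATG at 8, stop TAG at 14 → 9 nt.
Frame -3: CTT ACA TGA TTT AGC CCC GAA CTA TCT TAT TTC TAG CCT CCT CCC — no ATG→stop ORF.
Longest: frame +1, positions 1–15, 15 nt = 5 codons = 4 aa. → 4 amino acids.

4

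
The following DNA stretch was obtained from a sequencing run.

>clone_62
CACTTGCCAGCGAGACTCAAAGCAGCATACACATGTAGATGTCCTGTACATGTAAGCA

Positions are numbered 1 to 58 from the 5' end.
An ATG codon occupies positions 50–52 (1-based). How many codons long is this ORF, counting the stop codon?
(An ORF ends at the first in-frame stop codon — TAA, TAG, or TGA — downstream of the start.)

2

Codons from position 50: ATG (50–52), TAA (53–55).
TAA is the first in-frame stop; that's 2 codons including the stop.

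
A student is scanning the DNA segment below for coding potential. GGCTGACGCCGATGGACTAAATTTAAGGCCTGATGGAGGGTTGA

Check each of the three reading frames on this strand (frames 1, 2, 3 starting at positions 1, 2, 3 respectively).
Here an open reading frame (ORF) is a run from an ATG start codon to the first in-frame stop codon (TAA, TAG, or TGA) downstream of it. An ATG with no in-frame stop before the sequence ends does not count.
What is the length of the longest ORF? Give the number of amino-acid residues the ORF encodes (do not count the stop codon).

3

Frame 1: GGC TGA CGC CGA TGG ACT AAA TTT AAG GCC TGA TGG AGG GTT — no ATG→stop ORF.
Frame 2: GCT GAC GCC GAT GGA CTA AAT TTA AGG CCT GAT GGA GGG TTG — no ATG→stop ORF.
Frame 3: CTG ACG CCG ATG GAC TAA ATT TAA GGC CTG ATG GAG GGT TGA — ATG at 12, stop TAA at 18 → 9 nt; ATG at 33, stop TGA at 42 → 12 nt.
Longest: frame 3, positions 33–44, 12 nt = 4 codons = 3 aa. → 3 amino acids.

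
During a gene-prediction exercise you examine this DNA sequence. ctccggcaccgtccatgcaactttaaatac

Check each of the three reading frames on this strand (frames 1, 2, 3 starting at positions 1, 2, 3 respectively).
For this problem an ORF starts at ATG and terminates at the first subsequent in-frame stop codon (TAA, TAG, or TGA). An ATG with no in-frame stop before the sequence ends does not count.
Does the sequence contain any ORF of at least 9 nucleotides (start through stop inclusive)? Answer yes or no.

Frame 1: CTC CGG CAC CGT CCA TGC AAC TTT AAA TAC — no ATG→stop ORF.
Frame 2: TCC GGC ACC GTC CAT GCA ACT TTA AAT — no ATG→stop ORF.
Frame 3: CCG GCA CCG TCC ATG CAA CTT TAA ATA — ATG at 15, stop TAA at 24 → 12 nt.
Frame 3 has an ORF of 12 nucleotides (positions 15–26) ≥ 9, so yes.

yes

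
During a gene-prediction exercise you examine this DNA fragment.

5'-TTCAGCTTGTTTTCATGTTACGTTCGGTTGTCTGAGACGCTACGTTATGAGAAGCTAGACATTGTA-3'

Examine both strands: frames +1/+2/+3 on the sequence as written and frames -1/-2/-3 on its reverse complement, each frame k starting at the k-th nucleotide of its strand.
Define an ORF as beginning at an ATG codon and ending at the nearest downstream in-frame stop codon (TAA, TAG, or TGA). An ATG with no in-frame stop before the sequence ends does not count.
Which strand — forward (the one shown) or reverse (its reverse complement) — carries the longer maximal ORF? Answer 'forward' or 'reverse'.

forward

Reverse complement (5'→3'): TACAATGTCTAGCTTCTCATAACGTAGCGTCTCAGACAACCGAACGTAACATGAAAACAAGCTGAA
Frame +1: TTC AGC TTG TTT TCA TGT TAC GTT CGG TTG TCT GAG ACG CTA CGT TAT GAG AAG CTA GAC ATT GTA — no ATG→stop ORF.
Frame +2: TCA GCT TGT TTT CAT GTT ACG TTC GGT TGT CTG AGA CGC TAC GTT ATG AGA AGC TAG ACA TTG — ATG at 47, stop TAG at 56 → 12 nt.
Frame +3: CAG CTT GTT TTC ATG TTA CGT TCG GTT GTC TGA GAC GCT ACG TTA TGA GAA GCT AGA CAT TGT — ATG at 15, stop TGA at 33 → 21 nt.
Frame -1: TAC AAT GTC TAG CTT CTC ATA ACG TAG CGT CTC AGA CAA CCG AAC GTA ACA TGA AAA CAA GCT GAA — no ATG→stop ORF.
Frame -2: ACA ATG TCT AGC TTC TCA TAA CGT AGC GTC TCA GAC AAC CGA ACG TAA CAT GAA AAC AAG CTG — ATG at 5, stop TAA at 20 → 18 nt.
Frame -3: CAA TGT CTA GCT TCT CAT AAC GTA GCG TCT CAG ACA ACC GAA CGT AAC ATG AAA ACA AGC TGA — ATG at 51, stop TGA at 63 → 15 nt.
Forward-strand max 21 nt; reverse-strand max 18 nt. The forward strand has the longer ORF.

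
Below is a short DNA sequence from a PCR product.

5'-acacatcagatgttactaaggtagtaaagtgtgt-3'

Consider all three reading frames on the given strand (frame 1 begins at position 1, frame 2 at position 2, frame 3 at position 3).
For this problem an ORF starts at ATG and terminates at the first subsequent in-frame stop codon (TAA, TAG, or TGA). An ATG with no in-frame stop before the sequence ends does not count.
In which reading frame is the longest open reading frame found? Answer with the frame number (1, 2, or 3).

1

Frame 1: ACA CAT CAG ATG TTA CTA AGG TAG TAA AGT GTG — ATG at 10, stop TAG at 22 → 15 nt.
Frame 2: CAC ATC AGA TGT TAC TAA GGT AGT AAA GTG TGT — no ATG→stop ORF.
Frame 3: ACA TCA GAT GTT ACT AAG GTA GTA AAG TGT — no ATG→stop ORF.
Longest ORF is 15 nt in frame 1 (positions 10–24).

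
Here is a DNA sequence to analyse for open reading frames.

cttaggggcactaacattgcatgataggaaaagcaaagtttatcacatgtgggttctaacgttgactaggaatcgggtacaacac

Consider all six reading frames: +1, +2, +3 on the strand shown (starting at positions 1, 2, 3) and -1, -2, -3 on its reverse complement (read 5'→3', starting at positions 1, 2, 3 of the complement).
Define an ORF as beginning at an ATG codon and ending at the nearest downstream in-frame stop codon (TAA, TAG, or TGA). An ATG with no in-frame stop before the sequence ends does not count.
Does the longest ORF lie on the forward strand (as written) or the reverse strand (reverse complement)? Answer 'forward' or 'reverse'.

Reverse complement (5'→3'): GTGTTGTACCCGATTCCTAGTCAACGTTAGAACCCACATGTGATAAACTTTGCTTTTCCTATCATGCAATGTTAGTGCCCCTAAG
Frame +1: CTT AGG GGC ACT AAC ATT GCA TGA TAG GAA AAG CAA AGT TTA TCA CAT GTG GGT TCT AAC GTT GAC TAG GAA TCG GGT ACA ACA — no ATG→stop ORF.
Frame +2: TTA GGG GCA CTA ACA TTG CAT GAT AGG AAA AGC AAA GTT TAT CAC ATG TGG GTT CTA ACG TTG ACT AGG AAT CGG GTA CAA CAC — no ATG→stop ORF.
Frame +3: TAG GGG CAC TAA CAT TGC ATG ATA GGA AAA GCA AAG TTT ATC ACA TGT GGG TTC TAA CGT TGA CTA GGA ATC GGG TAC AAC — ATG at 21, stop TAA at 57 → 39 nt.
Frame -1: GTG TTG TAC CCG ATT CCT AGT CAA CGT TAG AAC CCA CAT GTG ATA AAC TTT GCT TTT CCT ATC ATG CAA TGT TAG TGC CCC TAA — ATG at 64, stop TAG at 73 → 12 nt.
Frame -2: TGT TGT ACC CGA TTC CTA GTC AAC GTT AGA ACC CAC ATG TGA TAA ACT TTG CTT TTC CTA TCA TGC AAT GTT AGT GCC CCT AAG — ATG at 38, stop TGA at 41 → 6 nt.
Frame -3: GTT GTA CCC GAT TCC TAG TCA ACG TTA GAA CCC ACA TGT GAT AAA CTT TGC TTT TCC TAT CAT GCA ATG TTA GTG CCC CTA — no ATG→stop ORF.
Forward-strand max 39 nt; reverse-strand max 12 nt. The forward strand has the longer ORF.

forward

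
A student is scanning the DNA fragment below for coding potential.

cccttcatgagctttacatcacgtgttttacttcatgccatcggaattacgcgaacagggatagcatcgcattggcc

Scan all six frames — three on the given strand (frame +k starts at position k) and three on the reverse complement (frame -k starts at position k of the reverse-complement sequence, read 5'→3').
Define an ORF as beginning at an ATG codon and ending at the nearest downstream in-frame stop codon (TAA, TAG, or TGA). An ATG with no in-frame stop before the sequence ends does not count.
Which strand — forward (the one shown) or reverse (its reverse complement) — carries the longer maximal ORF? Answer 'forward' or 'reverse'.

reverse

Reverse complement (5'→3'): GGCCAATGCGATGCTATCCCTGTTCGCGTAATTCCGATGGCATGAAGTAAAACACGTGATGTAAAGCTCATGAAGGG
Frame +1: CCC TTC ATG AGC TTT ACA TCA CGT GTT TTA CTT CAT GCC ATC GGA ATT ACG CGA ACA GGG ATA GCA TCG CAT TGG — no ATG→stop ORF.
Frame +2: CCT TCA TGA GCT TTA CAT CAC GTG TTT TAC TTC ATG CCA TCG GAA TTA CGC GAA CAG GGA TAG CAT CGC ATT GGC — ATG at 35, stop TAG at 62 → 30 nt.
Frame +3: CTT CAT GAG CTT TAC ATC ACG TGT TTT ACT TCA TGC CAT CGG AAT TAC GCG AAC AGG GAT AGC ATC GCA TTG GCC — no ATG→stop ORF.
Frame -1: GGC CAA TGC GAT GCT ATC CCT GTT CGC GTA ATT CCG ATG GCA TGA AGT AAA ACA CGT GAT GTA AAG CTC ATG AAG — ATG at 37, stop TGA at 43 → 9 nt.
Frame -2: GCC AAT GCG ATG CTA TCC CTG TTC GCG TAA TTC CGA TGG CAT GAA GTA AAA CAC GTG ATG TAA AGC TCA TGA AGG — ATG at 11, stop TAA at 29 → 21 nt; ATG at 59, stop TAA at 62 → 6 nt.
Frame -3: CCA ATG CGA TGC TAT CCC TGT TCG CGT AAT TCC GAT GGC ATG AAG TAA AAC ACG TGA TGT AAA GCT CAT GAA GGG — ATG at 6, stop TAA at 48 → 45 nt; ATG at 42, stop TAA at 48 → 9 nt.
Forward-strand max 30 nt; reverse-strand max 45 nt. The reverse strand has the longer ORF.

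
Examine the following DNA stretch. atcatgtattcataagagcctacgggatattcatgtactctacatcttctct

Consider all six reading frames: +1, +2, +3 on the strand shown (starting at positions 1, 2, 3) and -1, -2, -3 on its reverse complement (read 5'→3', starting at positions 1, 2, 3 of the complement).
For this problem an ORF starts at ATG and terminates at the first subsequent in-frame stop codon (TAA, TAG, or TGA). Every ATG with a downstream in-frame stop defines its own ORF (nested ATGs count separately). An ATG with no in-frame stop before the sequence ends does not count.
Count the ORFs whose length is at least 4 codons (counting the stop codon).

Reverse complement (5'→3'): AGAGAAGATGTAGAGTACATGAATATCCCGTAGGCTCTTATGAATACATGAT
Frame +1: ATC ATG TAT TCA TAA GAG CCT ACG GGA TAT TCA TGT ACT CTA CAT CTT CTC — ATG at 4, stop TAA at 13 → 12 nt.
Frame +2: TCA TGT ATT CAT AAG AGC CTA CGG GAT ATT CAT GTA CTC TAC ATC TTC TCT — no ATG→stop ORF.
Frame +3: CAT GTA TTC ATA AGA GCC TAC GGG ATA TTC ATG TAC TCT ACA TCT TCT — no ATG→stop ORF.
Frame -1: AGA GAA GAT GTA GAG TAC ATG AAT ATC CCG TAG GCT CTT ATG AAT ACA TGA — ATG at 19, stop TAG at 31 → 15 nt; ATG at 40, stop TGA at 49 → 12 nt.
Frame -2: GAG AAG ATG TAG AGT ACA TGA ATA TCC CGT AGG CTC TTA TGA ATA CAT GAT — ATG at 8, stop TAG at 11 → 6 nt.
Frame -3: AGA AGA TGT AGA GTA CAT GAA TAT CCC GTA GGC TCT TAT GAA TAC ATG — no ATG→stop ORF.
ORFs ≥ 4 codons: frame +1 4–15 (4 codons), frame -1 19–33 (5 codons), frame -1 40–51 (4 codons). Count = 3.

3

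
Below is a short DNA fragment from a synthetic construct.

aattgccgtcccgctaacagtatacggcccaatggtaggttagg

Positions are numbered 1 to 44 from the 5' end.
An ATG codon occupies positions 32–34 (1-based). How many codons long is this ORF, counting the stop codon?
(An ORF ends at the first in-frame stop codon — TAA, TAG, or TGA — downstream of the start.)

4

Codons from position 32: ATG (32–34), GTA (35–37), GGT (38–40), TAG (41–43).
TAG is the first in-frame stop; that's 4 codons including the stop.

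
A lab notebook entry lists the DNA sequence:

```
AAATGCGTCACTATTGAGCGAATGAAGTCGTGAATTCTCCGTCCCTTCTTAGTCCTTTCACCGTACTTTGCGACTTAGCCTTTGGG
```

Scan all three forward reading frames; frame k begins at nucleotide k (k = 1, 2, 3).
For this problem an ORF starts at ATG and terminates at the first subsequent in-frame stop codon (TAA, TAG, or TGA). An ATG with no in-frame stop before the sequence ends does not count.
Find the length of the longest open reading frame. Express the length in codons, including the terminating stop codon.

5

Frame 1: AAA TGC GTC ACT ATT GAG CGA ATG AAG TCG TGA ATT CTC CGT CCC TTC TTA GTC CTT TCA CCG TAC TTT GCG ACT TAG CCT TTG — ATG at 22, stop TGA at 31 → 12 nt.
Frame 2: AAT GCG TCA CTA TTG AGC GAA TGA AGT CGT GAA TTC TCC GTC CCT TCT TAG TCC TTT CAC CGT ACT TTG CGA CTT AGC CTT TGG — no ATG→stop ORF.
Frame 3: ATG CGT CAC TAT TGA GCG AAT GAA GTC GTG AAT TCT CCG TCC CTT CTT AGT CCT TTC ACC GTA CTT TGC GAC TTA GCC TTT GGG — ATG at 3, stop TGA at 15 → 15 nt.
Longest: frame 3, positions 3–17, 15 nt = 5 codons = 4 aa. → 5 codons.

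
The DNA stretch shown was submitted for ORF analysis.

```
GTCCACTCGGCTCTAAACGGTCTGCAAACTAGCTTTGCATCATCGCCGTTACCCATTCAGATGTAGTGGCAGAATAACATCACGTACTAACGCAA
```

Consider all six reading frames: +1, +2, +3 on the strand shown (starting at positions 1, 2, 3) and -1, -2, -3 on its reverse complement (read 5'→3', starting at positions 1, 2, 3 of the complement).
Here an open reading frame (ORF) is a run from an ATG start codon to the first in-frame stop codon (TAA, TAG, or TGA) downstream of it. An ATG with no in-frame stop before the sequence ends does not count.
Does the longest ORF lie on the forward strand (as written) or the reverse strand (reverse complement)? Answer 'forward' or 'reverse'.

Reverse complement (5'→3'): TTGCGTTAGTACGTGATGTTATTCTGCCACTACATCTGAATGGGTAACGGCGATGATGCAAAGCTAGTTTGCAGACCGTTTAGAGCCGAGTGGAC
Frame +1: GTC CAC TCG GCT CTA AAC GGT CTG CAA ACT AGC TTT GCA TCA TCG CCG TTA CCC ATT CAG ATG TAG TGG CAG AAT AAC ATC ACG TAC TAA CGC — ATG at 61, stop TAG at 64 → 6 nt.
Frame +2: TCC ACT CGG CTC TAA ACG GTC TGC AAA CTA GCT TTG CAT CAT CGC CGT TAC CCA TTC AGA TGT AGT GGC AGA ATA ACA TCA CGT ACT AAC GCA — no ATG→stop ORF.
Frame +3: CCA CTC GGC TCT AAA CGG TCT GCA AAC TAG CTT TGC ATC ATC GCC GTT ACC CAT TCA GAT GTA GTG GCA GAA TAA CAT CAC GTA CTA ACG CAA — no ATG→stop ORF.
Frame -1: TTG CGT TAG TAC GTG ATG TTA TTC TGC CAC TAC ATC TGA ATG GGT AAC GGC GAT GAT GCA AAG CTA GTT TGC AGA CCG TTT AGA GCC GAG TGG — ATG at 16, stop TGA at 37 → 24 nt.
Frame -2: TGC GTT AGT ACG TGA TGT TAT TCT GCC ACT ACA TCT GAA TGG GTA ACG GCG ATG ATG CAA AGC TAG TTT GCA GAC CGT TTA GAG CCG AGT GGA — ATG at 53, stop TAG at 65 → 15 nt; ATG at 56, stop TAG at 65 → 12 nt.
Frame -3: GCG TTA GTA CGT GAT GTT ATT CTG CCA CTA CAT CTG AAT GGG TAA CGG CGA TGA TGC AAA GCT AGT TTG CAG ACC GTT TAG AGC CGA GTG GAC — no ATG→stop ORF.
Forward-strand max 6 nt; reverse-strand max 24 nt. The reverse strand has the longer ORF.

reverse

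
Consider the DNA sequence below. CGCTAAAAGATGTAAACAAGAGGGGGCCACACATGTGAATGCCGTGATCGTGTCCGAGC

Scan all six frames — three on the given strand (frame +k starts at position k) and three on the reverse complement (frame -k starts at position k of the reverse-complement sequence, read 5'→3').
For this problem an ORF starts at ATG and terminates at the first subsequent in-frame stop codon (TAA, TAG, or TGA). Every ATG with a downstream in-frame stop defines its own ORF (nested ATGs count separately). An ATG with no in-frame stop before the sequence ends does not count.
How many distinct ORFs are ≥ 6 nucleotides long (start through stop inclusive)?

Reverse complement (5'→3'): GCTCGGACACGATCACGGCATTCACATGTGTGGCCCCCTCTTGTTTACATCTTTTAGCG
Frame +1: CGC TAA AAG ATG TAA ACA AGA GGG GGC CAC ACA TGT GAA TGC CGT GAT CGT GTC CGA — ATG at 10, stop TAA at 13 → 6 nt.
Frame +2: GCT AAA AGA TGT AAA CAA GAG GGG GCC ACA CAT GTG AAT GCC GTG ATC GTG TCC GAG — no ATG→stop ORF.
Frame +3: CTA AAA GAT GTA AAC AAG AGG GGG CCA CAC ATG TGA ATG CCG TGA TCG TGT CCG AGC — ATG at 33, stop TGA at 36 → 6 nt; ATG at 39, stop TGA at 45 → 9 nt.
Frame -1: GCT CGG ACA CGA TCA CGG CAT TCA CAT GTG TGG CCC CCT CTT GTT TAC ATC TTT TAG — no ATG→stop ORF.
Frame -2: CTC GGA CAC GAT CAC GGC ATT CAC ATG TGT GGC CCC CTC TTG TTT ACA TCT TTT AGC — no ATG→stop ORF.
Frame -3: TCG GAC ACG ATC ACG GCA TTC ACA TGT GTG GCC CCC TCT TGT TTA CAT CTT TTA GCG — no ATG→stop ORF.
ORFs ≥ 6 nucleotides: frame +1 10–15 (6 nucleotides), frame +3 33–38 (6 nucleotides), frame +3 39–47 (9 nucleotides). Count = 3.

3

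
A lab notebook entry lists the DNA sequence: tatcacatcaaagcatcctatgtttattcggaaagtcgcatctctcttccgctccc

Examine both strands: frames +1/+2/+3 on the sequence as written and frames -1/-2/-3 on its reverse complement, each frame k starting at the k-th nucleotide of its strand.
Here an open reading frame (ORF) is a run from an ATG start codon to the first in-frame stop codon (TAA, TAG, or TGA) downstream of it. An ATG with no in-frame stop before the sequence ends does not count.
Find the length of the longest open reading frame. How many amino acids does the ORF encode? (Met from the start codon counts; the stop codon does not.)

5

Reverse complement (5'→3'): GGGAGCGGAAGAGAGATGCGACTTTCCGAATAAACATAGGATGCTTTGATGTGATA
Frame +1: TAT CAC ATC AAA GCA TCC TAT GTT TAT TCG GAA AGT CGC ATC TCT CTT CCG CTC — no ATG→stop ORF.
Frame +2: ATC ACA TCA AAG CAT CCT ATG TTT ATT CGG AAA GTC GCA TCT CTC TTC CGC TCC — no ATG→stop ORF.
Frame +3: TCA CAT CAA AGC ATC CTA TGT TTA TTC GGA AAG TCG CAT CTC TCT TCC GCT CCC — no ATG→stop ORF.
Frame -1: GGG AGC GGA AGA GAG ATG CGA CTT TCC GAA TAA ACA TAG GAT GCT TTG ATG TGA — ATG at 16, stop TAA at 31 → 18 nt; ATG at 49, stop TGA at 52 → 6 nt.
Frame -2: GGA GCG GAA GAG AGA TGC GAC TTT CCG AAT AAA CAT AGG ATG CTT TGA TGT GAT — ATG at 41, stop TGA at 47 → 9 nt.
Frame -3: GAG CGG AAG AGA GAT GCG ACT TTC CGA ATA AAC ATA GGA TGC TTT GAT GTG ATA — no ATG→stop ORF.
Longest: frame -1, positions 16–33, 18 nt = 6 codons = 5 aa. → 5 amino acids.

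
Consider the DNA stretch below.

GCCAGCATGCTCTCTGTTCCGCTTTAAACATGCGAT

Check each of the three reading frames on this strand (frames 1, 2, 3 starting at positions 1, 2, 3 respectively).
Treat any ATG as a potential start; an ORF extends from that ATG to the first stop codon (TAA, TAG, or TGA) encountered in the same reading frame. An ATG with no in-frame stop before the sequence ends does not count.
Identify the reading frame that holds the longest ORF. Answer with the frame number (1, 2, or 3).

1

Frame 1: GCC AGC ATG CTC TCT GTT CCG CTT TAA ACA TGC GAT — ATG at 7, stop TAA at 25 → 21 nt.
Frame 2: CCA GCA TGC TCT CTG TTC CGC TTT AAA CAT GCG — no ATG→stop ORF.
Frame 3: CAG CAT GCT CTC TGT TCC GCT TTA AAC ATG CGA — no ATG→stop ORF.
Longest ORF is 21 nt in frame 1 (positions 7–27).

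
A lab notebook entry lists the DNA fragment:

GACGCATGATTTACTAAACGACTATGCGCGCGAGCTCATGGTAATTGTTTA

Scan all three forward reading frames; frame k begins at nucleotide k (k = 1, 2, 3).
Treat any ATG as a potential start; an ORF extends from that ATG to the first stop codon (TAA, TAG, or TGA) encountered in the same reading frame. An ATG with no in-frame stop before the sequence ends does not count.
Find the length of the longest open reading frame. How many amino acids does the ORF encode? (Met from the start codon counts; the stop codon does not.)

6

Frame 1: GAC GCA TGA TTT ACT AAA CGA CTA TGC GCG CGA GCT CAT GGT AAT TGT TTA — no ATG→stop ORF.
Frame 2: ACG CAT GAT TTA CTA AAC GAC TAT GCG CGC GAG CTC ATG GTA ATT GTT — no ATG→stop ORF.
Frame 3: CGC ATG ATT TAC TAA ACG ACT ATG CGC GCG AGC TCA TGG TAA TTG TTT — ATG at 6, stop TAA at 15 → 12 nt; ATG at 24, stop TAA at 42 → 21 nt.
Longest: frame 3, positions 24–44, 21 nt = 7 codons = 6 aa. → 6 amino acids.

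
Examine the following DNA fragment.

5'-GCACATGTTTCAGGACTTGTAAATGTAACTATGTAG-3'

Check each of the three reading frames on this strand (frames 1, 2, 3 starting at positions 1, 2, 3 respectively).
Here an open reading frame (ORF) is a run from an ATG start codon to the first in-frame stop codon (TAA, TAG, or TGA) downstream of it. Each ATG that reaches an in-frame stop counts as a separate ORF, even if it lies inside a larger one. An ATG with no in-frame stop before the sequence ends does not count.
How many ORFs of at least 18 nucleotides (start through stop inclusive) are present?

1

Frame 1: GCA CAT GTT TCA GGA CTT GTA AAT GTA ACT ATG TAG — ATG at 31, stop TAG at 34 → 6 nt.
Frame 2: CAC ATG TTT CAG GAC TTG TAA ATG TAA CTA TGT — ATG at 5, stop TAA at 20 → 18 nt; ATG at 23, stop TAA at 26 → 6 nt.
Frame 3: ACA TGT TTC AGG ACT TGT AAA TGT AAC TAT GTA — no ATG→stop ORF.
ORFs ≥ 18 nucleotides: frame 2 5–22 (18 nucleotides). Count = 1.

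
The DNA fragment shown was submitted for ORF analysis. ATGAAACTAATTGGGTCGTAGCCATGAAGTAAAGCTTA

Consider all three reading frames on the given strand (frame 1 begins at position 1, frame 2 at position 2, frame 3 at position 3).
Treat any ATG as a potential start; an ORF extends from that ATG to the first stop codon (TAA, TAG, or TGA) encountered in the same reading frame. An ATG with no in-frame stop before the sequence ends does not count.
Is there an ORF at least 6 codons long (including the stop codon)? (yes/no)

yes

Frame 1: ATG AAA CTA ATT GGG TCG TAG CCA TGA AGT AAA GCT — ATG at 1, stop TAG at 19 → 21 nt.
Frame 2: TGA AAC TAA TTG GGT CGT AGC CAT GAA GTA AAG CTT — no ATG→stop ORF.
Frame 3: GAA ACT AAT TGG GTC GTA GCC ATG AAG TAA AGC TTA — ATG at 24, stop TAA at 30 → 9 nt.
Frame 1 has an ORF of 7 codons (positions 1–21) ≥ 6, so yes.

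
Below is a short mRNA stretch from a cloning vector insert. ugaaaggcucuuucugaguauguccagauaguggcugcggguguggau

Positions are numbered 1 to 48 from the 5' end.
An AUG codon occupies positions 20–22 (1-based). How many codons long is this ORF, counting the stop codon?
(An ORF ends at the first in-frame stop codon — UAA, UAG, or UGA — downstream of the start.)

4

Codons from position 20: AUG (20–22), UCC (23–25), AGA (26–28), UAG (29–31).
UAG is the first in-frame stop; that's 4 codons including the stop.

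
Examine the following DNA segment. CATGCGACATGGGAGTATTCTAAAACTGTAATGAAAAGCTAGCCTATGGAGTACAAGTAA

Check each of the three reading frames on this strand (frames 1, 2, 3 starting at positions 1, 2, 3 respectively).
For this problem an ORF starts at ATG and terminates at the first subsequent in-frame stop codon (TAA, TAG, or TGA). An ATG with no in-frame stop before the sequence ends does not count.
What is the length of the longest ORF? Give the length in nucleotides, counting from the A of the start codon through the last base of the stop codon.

Frame 1: CAT GCG ACA TGG GAG TAT TCT AAA ACT GTA ATG AAA AGC TAG CCT ATG GAG TAC AAG TAA — ATG at 31, stop TAG at 40 → 12 nt; ATG at 46, stop TAA at 58 → 15 nt.
Frame 2: ATG CGA CAT GGG AGT ATT CTA AAA CTG TAA TGA AAA GCT AGC CTA TGG AGT ACA AGT — ATG at 2, stop TAA at 29 → 30 nt.
Frame 3: TGC GAC ATG GGA GTA TTC TAA AAC TGT AAT GAA AAG CTA GCC TAT GGA GTA CAA GTA — ATG at 9, stop TAA at 21 → 15 nt.
Longest: frame 2, positions 2–31, 30 nt = 10 codons = 9 aa. → 30 nucleotides.

30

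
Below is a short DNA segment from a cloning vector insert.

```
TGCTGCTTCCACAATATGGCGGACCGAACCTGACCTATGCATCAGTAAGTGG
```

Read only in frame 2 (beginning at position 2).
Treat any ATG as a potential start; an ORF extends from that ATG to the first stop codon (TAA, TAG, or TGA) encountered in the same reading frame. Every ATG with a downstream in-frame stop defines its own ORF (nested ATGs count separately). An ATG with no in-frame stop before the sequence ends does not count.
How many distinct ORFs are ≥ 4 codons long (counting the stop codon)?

Frame 2: GCT GCT TCC ACA ATA TGG CGG ACC GAA CCT GAC CTA TGC ATC AGT AAG TGG — no ATG→stop ORF.
No ORF reaches 4 codons. Count = 0.

0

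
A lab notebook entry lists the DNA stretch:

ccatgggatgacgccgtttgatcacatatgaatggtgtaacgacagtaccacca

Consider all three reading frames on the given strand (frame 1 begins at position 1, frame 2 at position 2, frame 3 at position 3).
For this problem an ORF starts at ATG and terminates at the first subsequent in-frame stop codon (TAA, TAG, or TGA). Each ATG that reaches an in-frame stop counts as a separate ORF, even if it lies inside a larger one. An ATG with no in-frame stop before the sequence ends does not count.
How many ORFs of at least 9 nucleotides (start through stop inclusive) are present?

Frame 1: CCA TGG GAT GAC GCC GTT TGA TCA CAT ATG AAT GGT GTA ACG ACA GTA CCA CCA — no ATG→stop ORF.
Frame 2: CAT GGG ATG ACG CCG TTT GAT CAC ATA TGA ATG GTG TAA CGA CAG TAC CAC — ATG at 8, stop TGA at 29 → 24 nt; ATG at 32, stop TAA at 38 → 9 nt.
Frame 3: ATG GGA TGA CGC CGT TTG ATC ACA TAT GAA TGG TGT AAC GAC AGT ACC ACC — ATG at 3, stop TGA at 9 → 9 nt.
ORFs ≥ 9 nucleotides: frame 2 8–31 (24 nucleotides), frame 2 32–40 (9 nucleotides), frame 3 3–11 (9 nucleotides). Count = 3.

3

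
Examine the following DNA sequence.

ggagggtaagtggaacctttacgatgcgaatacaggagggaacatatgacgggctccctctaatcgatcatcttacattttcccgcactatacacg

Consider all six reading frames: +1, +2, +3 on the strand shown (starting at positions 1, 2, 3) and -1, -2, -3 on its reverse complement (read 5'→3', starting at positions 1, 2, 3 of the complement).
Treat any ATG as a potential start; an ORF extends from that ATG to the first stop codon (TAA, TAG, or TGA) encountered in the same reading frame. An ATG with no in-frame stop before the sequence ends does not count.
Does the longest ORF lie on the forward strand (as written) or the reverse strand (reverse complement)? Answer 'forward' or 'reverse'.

Reverse complement (5'→3'): CGTGTATAGTGCGGGAAAATGTAAGATGATCGATTAGAGGGAGCCCGTCATATGTTCCCTCCTGTATTCGCATCGTAAAGGTTCCACTTACCCTCC
Frame +1: GGA GGG TAA GTG GAA CCT TTA CGA TGC GAA TAC AGG AGG GAA CAT ATG ACG GGC TCC CTC TAA TCG ATC ATC TTA CAT TTT CCC GCA CTA TAC ACG — ATG at 46, stop TAA at 61 → 18 nt.
Frame +2: GAG GGT AAG TGG AAC CTT TAC GAT GCG AAT ACA GGA GGG AAC ATA TGA CGG GCT CCC TCT AAT CGA TCA TCT TAC ATT TTC CCG CAC TAT ACA — no ATG→stop ORF.
Frame +3: AGG GTA AGT GGA ACC TTT ACG ATG CGA ATA CAG GAG GGA ACA TAT GAC GGG CTC CCT CTA ATC GAT CAT CTT ACA TTT TCC CGC ACT ATA CAC — no ATG→stop ORF.
Frame -1: CGT GTA TAG TGC GGG AAA ATG TAA GAT GAT CGA TTA GAG GGA GCC CGT CAT ATG TTC CCT CCT GTA TTC GCA TCG TAA AGG TTC CAC TTA CCC TCC — ATG at 19, stop TAA at 22 → 6 nt; ATG at 52, stop TAA at 76 → 27 nt.
Frame -2: GTG TAT AGT GCG GGA AAA TGT AAG ATG ATC GAT TAG AGG GAG CCC GTC ATA TGT TCC CTC CTG TAT TCG CAT CGT AAA GGT TCC ACT TAC CCT — ATG at 26, stop TAG at 35 → 12 nt.
Frame -3: TGT ATA GTG CGG GAA AAT GTA AGA TGA TCG ATT AGA GGG AGC CCG TCA TAT GTT CCC TCC TGT ATT CGC ATC GTA AAG GTT CCA CTT ACC CTC — no ATG→stop ORF.
Forward-strand max 18 nt; reverse-strand max 27 nt. The reverse strand has the longer ORF.

reverse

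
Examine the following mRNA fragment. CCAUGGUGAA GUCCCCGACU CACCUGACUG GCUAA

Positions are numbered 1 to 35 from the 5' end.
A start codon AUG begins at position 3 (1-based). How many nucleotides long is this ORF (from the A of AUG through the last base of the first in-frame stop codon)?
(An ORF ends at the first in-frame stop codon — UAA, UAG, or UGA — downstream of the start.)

Codons from position 3: AUG (3–5), GUG (6–8), AAG (9–11), UCC (12–14), CCG (15–17), ACU (18–20), CAC (21–23), CUG (24–26), ACU (27–29), GGC (30–32), UAA (33–35).
UAA is the first in-frame stop; ORF spans 3–35, 33 nucleotides.

33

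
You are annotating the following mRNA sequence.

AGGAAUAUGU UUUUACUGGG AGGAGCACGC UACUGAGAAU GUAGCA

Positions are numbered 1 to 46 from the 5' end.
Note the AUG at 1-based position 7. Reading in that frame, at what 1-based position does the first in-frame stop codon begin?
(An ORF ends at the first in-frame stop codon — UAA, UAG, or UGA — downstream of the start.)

34

Codons from position 7: AUG (7–9), UUU (10–12), UUA (13–15), CUG (16–18), GGA (19–21), GGA (22–24), GCA (25–27), CGC (28–30), UAC (31–33), UGA (34–36).
UGA is a stop codon; it begins at position 34.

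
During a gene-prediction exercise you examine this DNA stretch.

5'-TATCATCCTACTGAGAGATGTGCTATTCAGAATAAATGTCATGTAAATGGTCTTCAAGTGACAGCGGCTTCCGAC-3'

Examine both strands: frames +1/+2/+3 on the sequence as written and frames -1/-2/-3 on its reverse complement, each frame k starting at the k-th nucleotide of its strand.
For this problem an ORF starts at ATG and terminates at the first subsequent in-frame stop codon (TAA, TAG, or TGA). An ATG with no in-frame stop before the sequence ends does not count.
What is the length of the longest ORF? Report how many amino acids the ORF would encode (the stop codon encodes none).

5

Reverse complement (5'→3'): GTCGGAAGCCGCTGTCACTTGAAGACCATTTACATGACATTTATTCTGAATAGCACATCTCTCAGTAGGATGATA
Frame +1: TAT CAT CCT ACT GAG AGA TGT GCT ATT CAG AAT AAA TGT CAT GTA AAT GGT CTT CAA GTG ACA GCG GCT TCC GAC — no ATG→stop ORF.
Frame +2: ATC ATC CTA CTG AGA GAT GTG CTA TTC AGA ATA AAT GTC ATG TAA ATG GTC TTC AAG TGA CAG CGG CTT CCG — ATG at 41, stop TAA at 44 → 6 nt; ATG at 47, stop TGA at 59 → 15 nt.
Frame +3: TCA TCC TAC TGA GAG ATG TGC TAT TCA GAA TAA ATG TCA TGT AAA TGG TCT TCA AGT GAC AGC GGC TTC CGA — ATG at 18, stop TAA at 33 → 18 nt.
Frame -1: GTC GGA AGC CGC TGT CAC TTG AAG ACC ATT TAC ATG ACA TTT ATT CTG AAT AGC ACA TCT CTC AGT AGG ATG ATA — no ATG→stop ORF.
Frame -2: TCG GAA GCC GCT GTC ACT TGA AGA CCA TTT ACA TGA CAT TTA TTC TGA ATA GCA CAT CTC TCA GTA GGA TGA — no ATG→stop ORF.
Frame -3: CGG AAG CCG CTG TCA CTT GAA GAC CAT TTA CAT GAC ATT TAT TCT GAA TAG CAC ATC TCT CAG TAG GAT GAT — no ATG→stop ORF.
Longest: frame +3, positions 18–35, 18 nt = 6 codons = 5 aa. → 5 amino acids.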